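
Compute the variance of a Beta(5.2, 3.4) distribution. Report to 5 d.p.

α+β = 8.6 and αβ = 17.68, so Var = αβ/[(α+β)²(α+β+1)] = 17.68/710.016 = 0.02490.

0.02490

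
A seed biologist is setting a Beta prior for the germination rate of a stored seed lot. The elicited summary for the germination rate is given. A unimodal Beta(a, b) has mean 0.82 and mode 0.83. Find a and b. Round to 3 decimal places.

With s = a+b: μ = a/s and mode = (a−1)/(s−2). Eliminating a = μs,
μs − 1 = m(s−2) ⇒ s(μ−m) = 1−2m ⇒ s = -0.66/-0.01 = 66.0000.
So a = μs = 54.120, b = (1−μ)s = 11.880.

a = 54.120, b = 11.880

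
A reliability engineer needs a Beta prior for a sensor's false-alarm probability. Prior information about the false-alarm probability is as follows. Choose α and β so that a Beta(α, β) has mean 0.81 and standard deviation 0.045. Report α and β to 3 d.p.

α = 60.750, β = 14.250

σ² = 0.045² = 0.002025.
With s = α+β, Var = μ(1−μ)/(s+1), so s+1 = (0.81×0.19)/0.002025 = 76.0000 and s = 75.0000.
α = μs = 60.750, β = (1−μ)s = 14.250.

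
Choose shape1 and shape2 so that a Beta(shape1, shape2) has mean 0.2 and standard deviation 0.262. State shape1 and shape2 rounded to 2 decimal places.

Variance = 0.262² = 0.068644. The moment-matching identity shape1+shape2 = μ(1−μ)/Var − 1 gives
shape1+shape2 = 0.16/0.068644 − 1 = 1.3309, so shape1 = μ·1.3309 = 0.27 and shape2 = (1−μ)·1.3309 = 1.06.

shape1 = 0.27, shape2 = 1.06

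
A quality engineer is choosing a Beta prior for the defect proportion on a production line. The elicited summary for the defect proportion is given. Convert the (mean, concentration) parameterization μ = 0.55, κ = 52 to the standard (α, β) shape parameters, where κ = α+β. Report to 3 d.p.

α = 28.600, β = 23.400

Split κ in proportion μ : (1−μ): α = 0.55·52 = 28.600, β = 52 − 28.600 = 23.400.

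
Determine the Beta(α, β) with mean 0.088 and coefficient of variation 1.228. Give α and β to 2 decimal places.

α = 0.52, β = 5.36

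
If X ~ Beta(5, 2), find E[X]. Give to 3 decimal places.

0.714

The Beta mean is α/(α+β) = 5/(5+2) = 0.714.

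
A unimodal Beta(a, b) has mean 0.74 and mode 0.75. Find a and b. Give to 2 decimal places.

a = 37.00, b = 13.00

Let s = a+b. Mean gives a = μs = 0.74s; mode gives (a−1)/(s−2) = 0.75.
Substituting: 0.74s − 1 = 0.75(s−2) = 0.75s − 1.50, so -0.01s = -0.50 and s = 50.0000.
Then a = 0.74×50.0000 = 37.00 and b = s−a = 13.00.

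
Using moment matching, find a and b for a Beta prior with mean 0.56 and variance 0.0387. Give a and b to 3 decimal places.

a = 3.005, b = 2.361

By moment matching, a+b = μ(1−μ)/σ² − 1 = (0.56·0.44)/0.0387 − 1 = 6.3669 − 1 = 5.3669.
Since a/(a+b) = μ, a = 0.56·5.3669 = 3.005 and b = 0.44·5.3669 = 2.361.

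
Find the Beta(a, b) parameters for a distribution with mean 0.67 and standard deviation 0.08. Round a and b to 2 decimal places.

a = 22.48, b = 11.07

Variance = 0.08² = 0.0064. The moment-matching identity a+b = μ(1−μ)/Var − 1 gives
a+b = 0.2211/0.0064 − 1 = 33.5469, so a = μ·33.5469 = 22.48 and b = (1−μ)·33.5469 = 11.07.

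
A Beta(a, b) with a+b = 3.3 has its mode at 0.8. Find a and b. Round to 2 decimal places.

Since the density peak of Beta(a,b) is at (a−1)/(a+b−2),
a = 1 + 0.8(3.3−2) = 2.04 and b = 3.3 − 2.04 = 1.26.

a = 2.04, b = 1.26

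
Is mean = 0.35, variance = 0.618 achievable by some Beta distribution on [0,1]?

No

A Beta with mean μ has variance μ(1−μ)/(α+β+1) < μ(1−μ).
Here μ(1−μ) = 0.35×0.65 = 0.2275, and 0.618 ≥ 0.2275.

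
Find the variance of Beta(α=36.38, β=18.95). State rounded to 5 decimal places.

0.00400

α+β = 55.33 and αβ = 689.4010, so Var = αβ/[(α+β)²(α+β+1)] = 689.4010/172449.163337 = 0.00400.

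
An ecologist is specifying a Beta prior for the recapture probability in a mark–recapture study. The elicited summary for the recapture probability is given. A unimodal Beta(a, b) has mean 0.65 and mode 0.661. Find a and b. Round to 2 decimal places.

a = 19.03, b = 10.25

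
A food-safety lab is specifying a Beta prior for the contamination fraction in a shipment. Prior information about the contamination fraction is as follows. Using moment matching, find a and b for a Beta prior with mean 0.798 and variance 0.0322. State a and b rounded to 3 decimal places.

a = 3.197, b = 0.809

By moment matching, a+b = μ(1−μ)/σ² − 1 = (0.798·0.202)/0.0322 − 1 = 5.0061 − 1 = 4.0061.
Since a/(a+b) = μ, a = 0.798·4.0061 = 3.197 and b = 0.202·4.0061 = 0.809.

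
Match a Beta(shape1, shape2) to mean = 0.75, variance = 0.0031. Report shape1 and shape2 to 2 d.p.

shape1 = 44.61, shape2 = 14.87

Let s = shape1+shape2. The Beta variance is μ(1−μ)/(s+1).
So s+1 = μ(1−μ)/σ² = (0.75×0.25)/0.0031 = 0.1875/0.0031 = 60.4839, giving s = 59.4839.
Then shape1 = μs = 0.75×59.4839 = 44.61 and shape2 = (1−μ)s = 0.25×59.4839 = 14.87.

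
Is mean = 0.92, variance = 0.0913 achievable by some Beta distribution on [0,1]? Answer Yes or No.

The Beta variance bound is σ² < μ(1−μ).
Here μ(1−μ) = 0.92×0.08 = 0.0736, and 0.0913 ≥ 0.0736.

No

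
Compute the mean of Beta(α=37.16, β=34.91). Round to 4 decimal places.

E[X] = α/(α+β) = 37.16/72.07 = 0.5156.

0.5156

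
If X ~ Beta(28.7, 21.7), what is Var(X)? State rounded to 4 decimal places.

0.0048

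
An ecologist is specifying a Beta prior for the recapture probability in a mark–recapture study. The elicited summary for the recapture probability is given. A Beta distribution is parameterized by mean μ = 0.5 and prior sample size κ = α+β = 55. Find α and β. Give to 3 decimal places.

α = 27.500, β = 27.500

α = μκ = 0.5×55 = 27.500 and β = (1−μ)κ = 0.5×55 = 27.500.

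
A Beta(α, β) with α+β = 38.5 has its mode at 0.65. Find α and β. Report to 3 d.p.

Since the density peak of Beta(α,β) is at (α−1)/(α+β−2),
α = 1 + 0.65(38.5−2) = 24.725 and β = 38.5 − 24.725 = 13.775.

α = 24.725, β = 13.775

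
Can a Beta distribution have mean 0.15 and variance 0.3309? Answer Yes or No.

No

For any Beta, Var(X) < E[X]·(1−E[X]).
Here μ(1−μ) = 0.15×0.85 = 0.1275, and 0.3309 ≥ 0.1275.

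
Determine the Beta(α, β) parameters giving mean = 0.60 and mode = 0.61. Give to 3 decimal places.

With s = α+β: μ = α/s and mode = (α−1)/(s−2). Eliminating α = μs,
μs − 1 = m(s−2) ⇒ s(μ−m) = 1−2m ⇒ s = -0.22/-0.01 = 22.0000.
So α = μs = 13.200, β = (1−μ)s = 8.800.

α = 13.200, β = 8.800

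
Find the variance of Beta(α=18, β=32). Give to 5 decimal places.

0.00452

μ = 18/50 = 0.360000; Var = μ(1−μ)/(α+β+1) = 0.2304000/51 = 0.00452.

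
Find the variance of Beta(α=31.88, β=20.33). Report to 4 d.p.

μ = 31.88/52.21 = 0.610611; Var = μ(1−μ)/(α+β+1) = 0.2377652/53.21 = 0.0045.

0.0045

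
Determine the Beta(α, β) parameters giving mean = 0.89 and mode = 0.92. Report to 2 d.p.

α = 24.92, β = 3.08

With s = α+β: μ = α/s and mode = (α−1)/(s−2). Eliminating α = μs,
μs − 1 = m(s−2) ⇒ s(μ−m) = 1−2m ⇒ s = -0.84/-0.03 = 28.0000.
So α = μs = 24.92, β = (1−μ)s = 3.08.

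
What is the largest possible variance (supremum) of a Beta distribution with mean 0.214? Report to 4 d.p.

Var = μ(1−μ)/(α+β+1), which approaches μ(1−μ) as α+β → 0.
So the supremum is μ(1−μ) = 0.214×0.786 = 0.1682.

0.1682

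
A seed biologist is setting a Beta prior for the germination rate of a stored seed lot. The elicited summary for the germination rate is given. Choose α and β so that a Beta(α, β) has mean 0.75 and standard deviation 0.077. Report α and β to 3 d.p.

α = 22.968, β = 7.656

σ² = 0.077² = 0.005929.
With s = α+β, Var = μ(1−μ)/(s+1), so s+1 = (0.75×0.25)/0.005929 = 31.6242 and s = 30.6242.
α = μs = 22.968, β = (1−μ)s = 7.656.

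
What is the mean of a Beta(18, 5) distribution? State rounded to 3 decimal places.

0.783

E[X] = α/(α+β) = 18/23 = 0.783.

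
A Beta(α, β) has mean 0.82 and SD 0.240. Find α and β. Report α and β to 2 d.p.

σ² = 0.240² = 0.057600.
With s = α+β, Var = μ(1−μ)/(s+1), so s+1 = (0.82×0.18)/0.057600 = 2.5625 and s = 1.5625.
α = μs = 1.28, β = (1−μ)s = 0.28.

α = 1.28, β = 0.28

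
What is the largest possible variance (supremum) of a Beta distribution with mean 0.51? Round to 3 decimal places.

0.250

For fixed mean μ the Beta variance is μ(1−μ)/(α+β+1), increasing as α+β decreases.
Its least upper bound (not attained) is μ(1−μ) = 0.51·0.49 = 0.250.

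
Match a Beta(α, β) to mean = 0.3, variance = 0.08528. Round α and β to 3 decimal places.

Write ν = α+β; then α = μν and Var = μ(1−μ)/(ν+1).
ν = μ(1−μ)/Var − 1 = 0.21/0.08528 − 1 = 1.4625.
α = 0.3·1.4625 = 0.439, β = 0.7·1.4625 = 1.024.

α = 0.439, β = 1.024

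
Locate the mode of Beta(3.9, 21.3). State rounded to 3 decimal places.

With α,β > 1, mode = (α−1)/(α+β−2) = 2.9/23.2 = 0.125.

0.125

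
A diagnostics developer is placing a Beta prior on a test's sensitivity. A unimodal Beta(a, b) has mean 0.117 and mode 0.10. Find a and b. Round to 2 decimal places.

a = 5.51, b = 41.55

With s = a+b: μ = a/s and mode = (a−1)/(s−2). Eliminating a = μs,
μs − 1 = m(s−2) ⇒ s(μ−m) = 1−2m ⇒ s = 0.80/0.017 = 47.0588.
So a = μs = 5.51, b = (1−μ)s = 41.55.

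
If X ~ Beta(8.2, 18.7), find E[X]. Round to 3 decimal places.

0.305

E[X] = α/(α+β) = 8.2/26.9 = 0.305.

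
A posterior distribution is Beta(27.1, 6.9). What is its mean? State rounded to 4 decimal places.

The Beta mean is α/(α+β) = 27.1/(27.1+6.9) = 0.7971.

0.7971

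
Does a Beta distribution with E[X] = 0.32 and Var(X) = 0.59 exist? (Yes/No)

A Beta with mean μ has variance μ(1−μ)/(α+β+1) < μ(1−μ).
Here μ(1−μ) = 0.32×0.68 = 0.2176, and 0.59 ≥ 0.2176.

No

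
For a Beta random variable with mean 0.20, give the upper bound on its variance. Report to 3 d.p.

Var = μ(1−μ)/(α+β+1), which approaches μ(1−μ) as α+β → 0.
So the supremum is μ(1−μ) = 0.20×0.80 = 0.160.

0.160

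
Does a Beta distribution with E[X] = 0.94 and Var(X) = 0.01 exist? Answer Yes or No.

A Beta with mean μ has variance μ(1−μ)/(α+β+1) < μ(1−μ).
Here μ(1−μ) = 0.94×0.06 = 0.0564, and 0.01 < 0.0564.

Yes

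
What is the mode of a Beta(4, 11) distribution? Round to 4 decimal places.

With α,β > 1, mode = (α−1)/(α+β−2) = 3/13 = 0.2308.

0.2308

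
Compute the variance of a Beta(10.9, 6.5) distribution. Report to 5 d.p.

0.01272

α+β = 17.4 and αβ = 70.85, so Var = αβ/[(α+β)²(α+β+1)] = 70.85/5570.784 = 0.01272.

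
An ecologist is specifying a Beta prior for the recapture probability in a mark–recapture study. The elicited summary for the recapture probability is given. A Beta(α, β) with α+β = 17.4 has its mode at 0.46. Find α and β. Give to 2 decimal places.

Since the density peak of Beta(α,β) is at (α−1)/(α+β−2),
α = 1 + 0.46(17.4−2) = 8.08 and β = 17.4 − 8.08 = 9.32.

α = 8.08, β = 9.32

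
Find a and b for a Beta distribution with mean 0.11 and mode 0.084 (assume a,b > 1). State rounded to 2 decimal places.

With s = a+b: μ = a/s and mode = (a−1)/(s−2). Eliminating a = μs,
μs − 1 = m(s−2) ⇒ s(μ−m) = 1−2m ⇒ s = 0.832/0.026 = 32.0000.
So a = μs = 3.52, b = (1−μ)s = 28.48.

a = 3.52, b = 28.48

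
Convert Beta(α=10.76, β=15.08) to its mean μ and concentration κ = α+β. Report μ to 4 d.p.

μ = 0.4164, κ = 25.84

κ = α+β = 10.76+15.08 = 25.84; μ = α/κ = 10.76/25.84 = 0.4164.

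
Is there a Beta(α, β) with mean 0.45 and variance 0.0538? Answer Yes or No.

Yes

A Beta with mean μ has variance μ(1−μ)/(α+β+1) < μ(1−μ).
Here μ(1−μ) = 0.45×0.55 = 0.2475, and 0.0538 < 0.2475.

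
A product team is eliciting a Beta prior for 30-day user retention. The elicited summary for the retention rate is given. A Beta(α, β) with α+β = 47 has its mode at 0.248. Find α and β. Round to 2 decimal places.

α = 12.16, β = 34.84

Mode = (α−1)/(κ−2) with κ = α+β, so α−1 = 0.248·45 = 11.16.
α = 12.16; β = κ − α = 34.84.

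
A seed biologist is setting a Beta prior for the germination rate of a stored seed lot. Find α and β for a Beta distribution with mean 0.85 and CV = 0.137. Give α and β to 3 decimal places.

σ = CV·μ = 0.137×0.85 = 0.11645, so σ² = 0.013561.
s+1 = μ(1−μ)/σ² = 0.1275/0.013561 = 9.4022, so s = α+β = 8.4022.
α = μs = 7.142, β = (1−μ)s = 1.260.

α = 7.142, β = 1.260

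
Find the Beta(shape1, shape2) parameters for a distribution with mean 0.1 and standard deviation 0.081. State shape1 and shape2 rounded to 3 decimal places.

Variance = 0.081² = 0.006561. The moment-matching identity shape1+shape2 = μ(1−μ)/Var − 1 gives
shape1+shape2 = 0.09/0.006561 − 1 = 12.7174, so shape1 = μ·12.7174 = 1.272 and shape2 = (1−μ)·12.7174 = 11.446.

shape1 = 1.272, shape2 = 11.446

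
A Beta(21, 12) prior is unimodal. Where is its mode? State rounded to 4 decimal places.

The density x^(α−1)(1−x)^(β−1) is maximised at (α−1)/(α+β−2) = 20/31 = 0.6452.

0.6452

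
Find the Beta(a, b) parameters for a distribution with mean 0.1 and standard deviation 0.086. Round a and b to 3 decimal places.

a = 1.117, b = 10.052

First σ² = 0.007396. Setting a = μn, b = (1−μ)n with n = a+b,
μ(1−μ)/(n+1) = 0.007396 ⇒ n+1 = 0.09/0.007396 = 12.1687 ⇒ n = 11.1687.
Hence a = 0.1×11.1687 = 1.117, b = 0.9×11.1687 = 10.052.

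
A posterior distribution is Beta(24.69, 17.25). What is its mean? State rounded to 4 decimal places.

0.5887

E[X] = α/(α+β) = 24.69/41.94 = 0.5887.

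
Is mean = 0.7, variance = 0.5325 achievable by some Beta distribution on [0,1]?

For any Beta, Var(X) < E[X]·(1−E[X]).
Here μ(1−μ) = 0.7×0.3 = 0.21, and 0.5325 ≥ 0.21.

No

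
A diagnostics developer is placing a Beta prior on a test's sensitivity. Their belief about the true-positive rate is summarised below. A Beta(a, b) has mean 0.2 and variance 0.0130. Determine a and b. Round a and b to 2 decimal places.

a = 2.26, b = 9.05

Write ν = a+b; then a = μν and Var = μ(1−μ)/(ν+1).
ν = μ(1−μ)/Var − 1 = 0.16/0.0130 − 1 = 11.3077.
a = 0.2·11.3077 = 2.26, b = 0.8·11.3077 = 9.05.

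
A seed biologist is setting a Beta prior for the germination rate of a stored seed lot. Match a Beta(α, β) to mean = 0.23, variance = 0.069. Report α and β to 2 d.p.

α = 0.36, β = 1.21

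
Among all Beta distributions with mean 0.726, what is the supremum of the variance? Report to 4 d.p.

For fixed mean μ the Beta variance is μ(1−μ)/(α+β+1), increasing as α+β decreases.
Its least upper bound (not attained) is μ(1−μ) = 0.726·0.274 = 0.1989.

0.1989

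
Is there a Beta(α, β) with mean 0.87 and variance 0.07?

Yes

The Beta variance bound is σ² < μ(1−μ).
Here μ(1−μ) = 0.87×0.13 = 0.1131, and 0.07 < 0.1131.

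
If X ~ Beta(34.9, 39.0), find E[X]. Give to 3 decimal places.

E[X] = α/(α+β) = 34.9/73.9 = 0.472.

0.472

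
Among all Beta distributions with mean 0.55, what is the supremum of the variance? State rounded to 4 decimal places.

0.2475

Var = μ(1−μ)/(α+β+1), which approaches μ(1−μ) as α+β → 0.
So the supremum is μ(1−μ) = 0.55×0.45 = 0.2475.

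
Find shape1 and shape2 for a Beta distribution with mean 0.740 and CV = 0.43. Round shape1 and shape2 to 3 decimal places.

σ = CV·μ = 0.43×0.740 = 0.31820, so σ² = 0.101251.
s+1 = μ(1−μ)/σ² = 0.192400/0.101251 = 1.9002, so s = shape1+shape2 = 0.9002.
shape1 = μs = 0.666, shape2 = (1−μ)s = 0.234.

shape1 = 0.666, shape2 = 0.234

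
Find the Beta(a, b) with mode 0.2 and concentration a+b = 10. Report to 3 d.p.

Mode = (a−1)/(κ−2) with κ = a+b, so a−1 = 0.2·8 = 1.600.
a = 2.600; b = κ − a = 7.400.

a = 2.600, b = 7.400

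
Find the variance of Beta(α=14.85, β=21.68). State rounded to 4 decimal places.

α+β = 36.53 and αβ = 321.9480, so Var = αβ/[(α+β)²(α+β+1)] = 321.9480/50081.566977 = 0.0064.

0.0064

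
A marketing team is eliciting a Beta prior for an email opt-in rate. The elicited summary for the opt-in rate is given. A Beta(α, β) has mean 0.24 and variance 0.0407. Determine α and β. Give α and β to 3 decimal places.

Let s = α+β. The Beta variance is μ(1−μ)/(s+1).
So s+1 = μ(1−μ)/σ² = (0.24×0.76)/0.0407 = 0.1824/0.0407 = 4.4816, giving s = 3.4816.
Then α = μs = 0.24×3.4816 = 0.836 and β = (1−μ)s = 0.76×3.4816 = 2.646.

α = 0.836, β = 2.646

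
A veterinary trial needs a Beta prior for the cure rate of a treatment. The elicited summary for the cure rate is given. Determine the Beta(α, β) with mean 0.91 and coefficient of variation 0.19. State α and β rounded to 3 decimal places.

σ = CV·μ = 0.19×0.91 = 0.17290, so σ² = 0.029894.
s+1 = μ(1−μ)/σ² = 0.0819/0.029894 = 2.7396, so s = α+β = 1.7396.
α = μs = 1.583, β = (1−μ)s = 0.157.

α = 1.583, β = 0.157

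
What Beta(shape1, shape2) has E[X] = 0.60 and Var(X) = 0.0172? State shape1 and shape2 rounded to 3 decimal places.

Write ν = shape1+shape2; then shape1 = μν and Var = μ(1−μ)/(ν+1).
ν = μ(1−μ)/Var − 1 = 0.2400/0.0172 − 1 = 12.9535.
shape1 = 0.60·12.9535 = 7.772, shape2 = 0.40·12.9535 = 5.181.

shape1 = 7.772, shape2 = 5.181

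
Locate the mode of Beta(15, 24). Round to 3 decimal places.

The density x^(α−1)(1−x)^(β−1) is maximised at (α−1)/(α+β−2) = 14/37 = 0.378.

0.378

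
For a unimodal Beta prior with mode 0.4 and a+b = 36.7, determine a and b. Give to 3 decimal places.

For a,b>1 the mode is (a−1)/(a+b−2), so a = mode·(κ−2)+1 = 0.4×34.7+1 = 14.880.
And b = (1−mode)·(κ−2)+1 = 0.6×34.7+1 = 21.820.

a = 14.880, b = 21.820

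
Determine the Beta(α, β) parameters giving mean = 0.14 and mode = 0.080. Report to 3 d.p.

With s = α+β: μ = α/s and mode = (α−1)/(s−2). Eliminating α = μs,
μs − 1 = m(s−2) ⇒ s(μ−m) = 1−2m ⇒ s = 0.840/0.060 = 14.0000.
So α = μs = 1.960, β = (1−μ)s = 12.040.

α = 1.960, β = 12.040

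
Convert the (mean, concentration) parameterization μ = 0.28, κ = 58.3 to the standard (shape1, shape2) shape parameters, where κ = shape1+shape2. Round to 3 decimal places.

shape1 = 16.324, shape2 = 41.976

Split κ in proportion μ : (1−μ): shape1 = 0.28·58.3 = 16.324, shape2 = 58.3 − 16.324 = 41.976.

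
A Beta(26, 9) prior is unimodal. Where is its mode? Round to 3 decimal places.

With α,β > 1, mode = (α−1)/(α+β−2) = 25/33 = 0.758.

0.758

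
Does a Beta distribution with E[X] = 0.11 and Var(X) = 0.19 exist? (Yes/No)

No

A Beta with mean μ has variance μ(1−μ)/(α+β+1) < μ(1−μ).
Here μ(1−μ) = 0.11×0.89 = 0.0979, and 0.19 ≥ 0.0979.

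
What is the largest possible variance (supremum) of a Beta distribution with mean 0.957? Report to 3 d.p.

For fixed mean μ the Beta variance is μ(1−μ)/(α+β+1), increasing as α+β decreases.
Its least upper bound (not attained) is μ(1−μ) = 0.957·0.043 = 0.041.

0.041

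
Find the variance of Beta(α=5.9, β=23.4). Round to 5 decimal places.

0.00531

Var = αβ/[(α+β)²(α+β+1)] = (5.9×23.4)/(29.3²×30.3) = 138.06/26012.247 = 0.00531.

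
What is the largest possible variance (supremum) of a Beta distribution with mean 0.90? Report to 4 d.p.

0.0900

Var = μ(1−μ)/(α+β+1), which approaches μ(1−μ) as α+β → 0.
So the supremum is μ(1−μ) = 0.90×0.10 = 0.0900.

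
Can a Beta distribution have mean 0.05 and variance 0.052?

No

A Beta with mean μ has variance μ(1−μ)/(α+β+1) < μ(1−μ).
Here μ(1−μ) = 0.05×0.95 = 0.0475, and 0.052 ≥ 0.0475.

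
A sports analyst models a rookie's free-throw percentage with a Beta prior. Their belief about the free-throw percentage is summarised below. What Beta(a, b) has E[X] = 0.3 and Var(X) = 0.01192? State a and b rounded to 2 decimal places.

Let s = a+b. The Beta variance is μ(1−μ)/(s+1).
So s+1 = μ(1−μ)/σ² = (0.3×0.7)/0.01192 = 0.21/0.01192 = 17.6174, giving s = 16.6174.
Then a = μs = 0.3×16.6174 = 4.99 and b = (1−μ)s = 0.7×16.6174 = 11.63.

a = 4.99, b = 11.63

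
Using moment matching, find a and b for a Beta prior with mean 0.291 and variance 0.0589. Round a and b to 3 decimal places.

a = 0.728, b = 1.775

Write ν = a+b; then a = μν and Var = μ(1−μ)/(ν+1).
ν = μ(1−μ)/Var − 1 = 0.206319/0.0589 − 1 = 2.5029.
a = 0.291·2.5029 = 0.728, b = 0.709·2.5029 = 1.775.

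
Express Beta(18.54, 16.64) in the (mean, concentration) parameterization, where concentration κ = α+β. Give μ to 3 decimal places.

μ = 0.527, κ = 35.18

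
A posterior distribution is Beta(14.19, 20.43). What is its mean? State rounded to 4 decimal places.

E[X] = α/(α+β) = 14.19/34.62 = 0.4099.

0.4099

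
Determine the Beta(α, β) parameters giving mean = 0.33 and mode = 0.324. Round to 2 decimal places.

α = 19.36, β = 39.31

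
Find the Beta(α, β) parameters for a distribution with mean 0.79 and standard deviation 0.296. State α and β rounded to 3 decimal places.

Variance = 0.296² = 0.087616. The moment-matching identity α+β = μ(1−μ)/Var − 1 gives
α+β = 0.1659/0.087616 − 1 = 0.8935, so α = μ·0.8935 = 0.706 and β = (1−μ)·0.8935 = 0.188.

α = 0.706, β = 0.188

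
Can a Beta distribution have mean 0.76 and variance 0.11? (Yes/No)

The Beta variance bound is σ² < μ(1−μ).
Here μ(1−μ) = 0.76×0.24 = 0.1824, and 0.11 < 0.1824.

Yes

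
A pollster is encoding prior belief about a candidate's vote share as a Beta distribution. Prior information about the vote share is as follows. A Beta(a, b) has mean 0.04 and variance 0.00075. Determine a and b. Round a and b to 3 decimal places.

a = 2.008, b = 48.192

By moment matching, a+b = μ(1−μ)/σ² − 1 = (0.04·0.96)/0.00075 − 1 = 51.2000 − 1 = 50.2000.
Since a/(a+b) = μ, a = 0.04·50.2000 = 2.008 and b = 0.96·50.2000 = 48.192.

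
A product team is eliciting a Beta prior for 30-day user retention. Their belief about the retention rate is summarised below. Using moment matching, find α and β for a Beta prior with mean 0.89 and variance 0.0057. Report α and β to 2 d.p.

α = 14.40, β = 1.78

Write ν = α+β; then α = μν and Var = μ(1−μ)/(ν+1).
ν = μ(1−μ)/Var − 1 = 0.0979/0.0057 − 1 = 16.1754.
α = 0.89·16.1754 = 14.40, β = 0.11·16.1754 = 1.78.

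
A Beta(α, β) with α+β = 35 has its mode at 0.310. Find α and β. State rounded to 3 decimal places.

Mode = (α−1)/(κ−2) with κ = α+β, so α−1 = 0.310·33 = 10.230.
α = 11.230; β = κ − α = 23.770.

α = 11.230, β = 23.770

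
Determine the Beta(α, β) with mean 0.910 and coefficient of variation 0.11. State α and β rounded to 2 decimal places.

α = 6.53, β = 0.65

σ = CV·μ = 0.11×0.910 = 0.10010, so σ² = 0.010020.
s+1 = μ(1−μ)/σ² = 0.081900/0.010020 = 8.1736, so s = α+β = 7.1736.
α = μs = 6.53, β = (1−μ)s = 0.65.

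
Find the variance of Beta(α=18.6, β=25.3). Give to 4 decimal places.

μ = 18.6/43.9 = 0.423690; Var = μ(1−μ)/(α+β+1) = 0.2441768/44.9 = 0.0054.

0.0054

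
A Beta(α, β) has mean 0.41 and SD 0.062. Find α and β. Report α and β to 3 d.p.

α = 25.391, β = 36.538

First σ² = 0.003844. Setting α = μn, β = (1−μ)n with n = α+β,
μ(1−μ)/(n+1) = 0.003844 ⇒ n+1 = 0.2419/0.003844 = 62.9292 ⇒ n = 61.9292.
Hence α = 0.41×61.9292 = 25.391, β = 0.59×61.9292 = 36.538.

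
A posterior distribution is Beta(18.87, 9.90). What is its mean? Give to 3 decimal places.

0.656

The Beta mean is α/(α+β) = 18.87/(18.87+9.90) = 0.656.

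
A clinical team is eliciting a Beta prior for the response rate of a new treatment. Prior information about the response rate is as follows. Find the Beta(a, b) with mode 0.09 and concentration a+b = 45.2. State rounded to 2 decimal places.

a = 4.89, b = 40.31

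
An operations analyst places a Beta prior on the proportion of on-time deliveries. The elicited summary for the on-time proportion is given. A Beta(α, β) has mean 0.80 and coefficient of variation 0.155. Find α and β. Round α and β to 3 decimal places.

Var = (CV·μ)² = (0.155×0.80)² = 0.015376.
α+β = μ(1−μ)/Var − 1 = 0.1600/0.015376 − 1 = 9.4058.
Thus α = 0.80·9.4058 = 7.525 and β = 0.20·9.4058 = 1.881.

α = 7.525, β = 1.881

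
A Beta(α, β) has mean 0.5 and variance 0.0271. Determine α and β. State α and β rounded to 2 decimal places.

α = 4.11, β = 4.11

Let s = α+β. The Beta variance is μ(1−μ)/(s+1).
So s+1 = μ(1−μ)/σ² = (0.5×0.5)/0.0271 = 0.25/0.0271 = 9.2251, giving s = 8.2251.
Then α = μs = 0.5×8.2251 = 4.11 and β = (1−μ)s = 0.5×8.2251 = 4.11.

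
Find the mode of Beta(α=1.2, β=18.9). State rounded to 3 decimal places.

The density x^(α−1)(1−x)^(β−1) is maximised at (α−1)/(α+β−2) = 0.2/18.1 = 0.011.

0.011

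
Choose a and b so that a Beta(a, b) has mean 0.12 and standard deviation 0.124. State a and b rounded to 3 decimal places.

a = 0.704, b = 5.164

σ² = 0.124² = 0.015376.
With s = a+b, Var = μ(1−μ)/(s+1), so s+1 = (0.12×0.88)/0.015376 = 6.8678 and s = 5.8678.
a = μs = 0.704, b = (1−μ)s = 5.164.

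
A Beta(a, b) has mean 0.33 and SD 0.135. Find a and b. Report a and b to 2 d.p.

a = 3.67, b = 7.46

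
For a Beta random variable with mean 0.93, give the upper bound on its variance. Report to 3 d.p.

Var = μ(1−μ)/(α+β+1), which approaches μ(1−μ) as α+β → 0.
So the supremum is μ(1−μ) = 0.93×0.07 = 0.065.

0.065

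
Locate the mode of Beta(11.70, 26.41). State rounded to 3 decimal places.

The density x^(α−1)(1−x)^(β−1) is maximised at (α−1)/(α+β−2) = 10.70/36.11 = 0.296.

0.296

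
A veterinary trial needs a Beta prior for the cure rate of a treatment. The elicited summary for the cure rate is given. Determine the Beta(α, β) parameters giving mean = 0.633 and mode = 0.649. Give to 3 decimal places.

α = 11.790, β = 6.835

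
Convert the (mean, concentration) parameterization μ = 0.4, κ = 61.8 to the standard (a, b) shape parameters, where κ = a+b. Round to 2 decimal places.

a = 24.72, b = 37.08

Split κ in proportion μ : (1−μ): a = 0.4·61.8 = 24.72, b = 61.8 − 24.72 = 37.08.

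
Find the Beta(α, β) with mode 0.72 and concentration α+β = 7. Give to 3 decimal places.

α = 4.600, β = 2.400

Since the density peak of Beta(α,β) is at (α−1)/(α+β−2),
α = 1 + 0.72(7−2) = 4.600 and β = 7 − 4.600 = 2.400.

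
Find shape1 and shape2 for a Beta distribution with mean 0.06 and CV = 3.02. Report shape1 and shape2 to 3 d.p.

shape1 = 0.043, shape2 = 0.675

σ = CV·μ = 3.02×0.06 = 0.18120, so σ² = 0.032833.
s+1 = μ(1−μ)/σ² = 0.0564/0.032833 = 1.7178, so s = shape1+shape2 = 0.7178.
shape1 = μs = 0.043, shape2 = (1−μ)s = 0.675.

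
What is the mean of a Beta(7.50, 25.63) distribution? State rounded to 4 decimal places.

0.2264

The Beta mean is α/(α+β) = 7.50/(7.50+25.63) = 0.2264.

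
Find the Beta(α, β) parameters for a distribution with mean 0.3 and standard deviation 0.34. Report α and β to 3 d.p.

First σ² = 0.1156. Setting α = μn, β = (1−μ)n with n = α+β,
μ(1−μ)/(n+1) = 0.1156 ⇒ n+1 = 0.21/0.1156 = 1.8166 ⇒ n = 0.8166.
Hence α = 0.3×0.8166 = 0.245, β = 0.7×0.8166 = 0.572.

α = 0.245, β = 0.572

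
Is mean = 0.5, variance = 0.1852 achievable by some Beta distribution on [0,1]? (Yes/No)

For any Beta, Var(X) < E[X]·(1−E[X]).
Here μ(1−μ) = 0.5×0.5 = 0.25, and 0.1852 < 0.25.

Yes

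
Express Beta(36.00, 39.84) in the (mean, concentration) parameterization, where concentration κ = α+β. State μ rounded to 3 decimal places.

μ = 0.475, κ = 75.84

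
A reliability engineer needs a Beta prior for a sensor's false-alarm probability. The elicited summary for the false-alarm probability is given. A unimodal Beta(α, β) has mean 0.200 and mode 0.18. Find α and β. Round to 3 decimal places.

α = 6.400, β = 25.600

Let s = α+β. Mean gives α = μs = 0.200s; mode gives (α−1)/(s−2) = 0.18.
Substituting: 0.200s − 1 = 0.18(s−2) = 0.18s − 0.36, so 0.020s = 0.64 and s = 32.0000.
Then α = 0.200×32.0000 = 6.400 and β = s−α = 25.600.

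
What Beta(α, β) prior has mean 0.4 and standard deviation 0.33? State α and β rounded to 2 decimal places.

Variance = 0.33² = 0.1089. The moment-matching identity α+β = μ(1−μ)/Var − 1 gives
α+β = 0.24/0.1089 − 1 = 1.2039, so α = μ·1.2039 = 0.48 and β = (1−μ)·1.2039 = 0.72.

α = 0.48, β = 0.72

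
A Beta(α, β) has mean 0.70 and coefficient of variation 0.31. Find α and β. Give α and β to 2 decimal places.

Var = (CV·μ)² = (0.31×0.70)² = 0.047089.
α+β = μ(1−μ)/Var − 1 = 0.2100/0.047089 − 1 = 3.4596.
Thus α = 0.70·3.4596 = 2.42 and β = 0.30·3.4596 = 1.04.

α = 2.42, β = 1.04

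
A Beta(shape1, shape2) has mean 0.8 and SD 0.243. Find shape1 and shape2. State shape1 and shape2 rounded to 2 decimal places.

shape1 = 1.37, shape2 = 0.34

σ² = 0.243² = 0.059049.
With s = shape1+shape2, Var = μ(1−μ)/(s+1), so s+1 = (0.8×0.2)/0.059049 = 2.7096 and s = 1.7096.
shape1 = μs = 1.37, shape2 = (1−μ)s = 0.34.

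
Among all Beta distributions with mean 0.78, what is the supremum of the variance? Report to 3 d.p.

0.172

Var = μ(1−μ)/(α+β+1), which approaches μ(1−μ) as α+β → 0.
So the supremum is μ(1−μ) = 0.78×0.22 = 0.172.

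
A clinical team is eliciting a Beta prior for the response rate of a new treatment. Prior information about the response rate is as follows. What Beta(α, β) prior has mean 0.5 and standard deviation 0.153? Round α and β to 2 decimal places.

σ² = 0.153² = 0.023409.
With s = α+β, Var = μ(1−μ)/(s+1), so s+1 = (0.5×0.5)/0.023409 = 10.6797 and s = 9.6797.
α = μs = 4.84, β = (1−μ)s = 4.84.

α = 4.84, β = 4.84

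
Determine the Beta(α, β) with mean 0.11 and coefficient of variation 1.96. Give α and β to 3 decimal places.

α = 0.122, β = 0.984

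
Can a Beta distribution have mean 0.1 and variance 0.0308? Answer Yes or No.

Yes

A Beta with mean μ has variance μ(1−μ)/(α+β+1) < μ(1−μ).
Here μ(1−μ) = 0.1×0.9 = 0.09, and 0.0308 < 0.09.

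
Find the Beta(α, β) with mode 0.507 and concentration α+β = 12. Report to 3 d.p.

α = 6.070, β = 5.930

For α,β>1 the mode is (α−1)/(α+β−2), so α = mode·(κ−2)+1 = 0.507×10+1 = 6.070.
And β = (1−mode)·(κ−2)+1 = 0.493×10+1 = 5.930.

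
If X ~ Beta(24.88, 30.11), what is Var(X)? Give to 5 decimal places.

α+β = 54.99 and αβ = 749.1368, so Var = αβ/[(α+β)²(α+β+1)] = 749.1368/169308.166599 = 0.00442.

0.00442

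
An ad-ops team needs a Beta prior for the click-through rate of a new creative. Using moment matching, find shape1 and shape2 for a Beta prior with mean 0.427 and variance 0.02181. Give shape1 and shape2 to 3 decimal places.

Let s = shape1+shape2. The Beta variance is μ(1−μ)/(s+1).
So s+1 = μ(1−μ)/σ² = (0.427×0.573)/0.02181 = 0.244671/0.02181 = 11.2183, giving s = 10.2183.
Then shape1 = μs = 0.427×10.2183 = 4.363 and shape2 = (1−μ)s = 0.573×10.2183 = 5.855.

shape1 = 4.363, shape2 = 5.855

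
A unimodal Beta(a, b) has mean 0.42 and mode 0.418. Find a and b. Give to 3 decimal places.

Let s = a+b. Mean gives a = μs = 0.42s; mode gives (a−1)/(s−2) = 0.418.
Substituting: 0.42s − 1 = 0.418(s−2) = 0.418s − 0.836, so 0.002s = 0.164 and s = 82.0000.
Then a = 0.42×82.0000 = 34.440 and b = s−a = 47.560.

a = 34.440, b = 47.560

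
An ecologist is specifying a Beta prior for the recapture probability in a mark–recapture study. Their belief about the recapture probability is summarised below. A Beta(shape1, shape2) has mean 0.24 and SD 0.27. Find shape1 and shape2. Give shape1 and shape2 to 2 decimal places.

σ² = 0.27² = 0.0729.
With s = shape1+shape2, Var = μ(1−μ)/(s+1), so s+1 = (0.24×0.76)/0.0729 = 2.5021 and s = 1.5021.
shape1 = μs = 0.36, shape2 = (1−μ)s = 1.14.

shape1 = 0.36, shape2 = 1.14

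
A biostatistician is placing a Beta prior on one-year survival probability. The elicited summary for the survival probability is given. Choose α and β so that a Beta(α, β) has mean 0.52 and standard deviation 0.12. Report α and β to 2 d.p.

α = 8.49, β = 7.84

First σ² = 0.0144. Setting α = μn, β = (1−μ)n with n = α+β,
μ(1−μ)/(n+1) = 0.0144 ⇒ n+1 = 0.2496/0.0144 = 17.3333 ⇒ n = 16.3333.
Hence α = 0.52×16.3333 = 8.49, β = 0.48×16.3333 = 7.84.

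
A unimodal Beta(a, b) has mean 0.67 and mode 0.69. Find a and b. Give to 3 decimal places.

a = 12.730, b = 6.270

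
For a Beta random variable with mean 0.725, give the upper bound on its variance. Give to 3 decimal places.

0.199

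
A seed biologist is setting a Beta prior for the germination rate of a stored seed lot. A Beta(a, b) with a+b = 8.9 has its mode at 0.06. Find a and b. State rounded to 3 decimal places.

a = 1.414, b = 7.486

For a,b>1 the mode is (a−1)/(a+b−2), so a = mode·(κ−2)+1 = 0.06×6.9+1 = 1.414.
And b = (1−mode)·(κ−2)+1 = 0.94×6.9+1 = 7.486.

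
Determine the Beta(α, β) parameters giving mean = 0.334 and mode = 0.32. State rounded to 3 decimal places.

α = 8.589, β = 17.126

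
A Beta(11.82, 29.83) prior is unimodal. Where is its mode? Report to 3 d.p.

0.273

With α,β > 1, mode = (α−1)/(α+β−2) = 10.82/39.65 = 0.273.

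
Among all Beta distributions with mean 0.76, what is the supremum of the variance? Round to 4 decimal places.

0.1824

Var = μ(1−μ)/(α+β+1), which approaches μ(1−μ) as α+β → 0.
So the supremum is μ(1−μ) = 0.76×0.24 = 0.1824.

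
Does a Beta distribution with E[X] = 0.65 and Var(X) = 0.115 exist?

Yes

For any Beta, Var(X) < E[X]·(1−E[X]).
Here μ(1−μ) = 0.65×0.35 = 0.2275, and 0.115 < 0.2275.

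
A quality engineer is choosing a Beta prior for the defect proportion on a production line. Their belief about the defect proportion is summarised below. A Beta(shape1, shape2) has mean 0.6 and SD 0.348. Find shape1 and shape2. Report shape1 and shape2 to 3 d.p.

Variance = 0.348² = 0.121104. The moment-matching identity shape1+shape2 = μ(1−μ)/Var − 1 gives
shape1+shape2 = 0.24/0.121104 − 1 = 0.9818, so shape1 = μ·0.9818 = 0.589 and shape2 = (1−μ)·0.9818 = 0.393.

shape1 = 0.589, shape2 = 0.393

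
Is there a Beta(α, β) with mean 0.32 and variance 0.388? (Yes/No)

For any Beta, Var(X) < E[X]·(1−E[X]).
Here μ(1−μ) = 0.32×0.68 = 0.2176, and 0.388 ≥ 0.2176.

No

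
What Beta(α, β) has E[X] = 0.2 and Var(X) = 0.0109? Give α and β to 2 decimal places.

α = 2.74, β = 10.94

By moment matching, α+β = μ(1−μ)/σ² − 1 = (0.2·0.8)/0.0109 − 1 = 14.6789 − 1 = 13.6789.
Since α/(α+β) = μ, α = 0.2·13.6789 = 2.74 and β = 0.8·13.6789 = 10.94.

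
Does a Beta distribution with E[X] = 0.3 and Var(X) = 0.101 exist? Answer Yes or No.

Yes

For any Beta, Var(X) < E[X]·(1−E[X]).
Here μ(1−μ) = 0.3×0.7 = 0.21, and 0.101 < 0.21.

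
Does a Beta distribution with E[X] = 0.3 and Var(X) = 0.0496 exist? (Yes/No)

Yes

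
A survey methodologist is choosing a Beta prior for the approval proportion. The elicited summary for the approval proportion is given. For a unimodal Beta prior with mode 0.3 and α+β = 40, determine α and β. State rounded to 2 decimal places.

α = 12.40, β = 27.60

Mode = (α−1)/(κ−2) with κ = α+β, so α−1 = 0.3·38 = 11.40.
α = 12.40; β = κ − α = 27.60.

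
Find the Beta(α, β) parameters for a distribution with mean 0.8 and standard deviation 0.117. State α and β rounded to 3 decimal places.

α = 8.551, β = 2.138

σ² = 0.117² = 0.013689.
With s = α+β, Var = μ(1−μ)/(s+1), so s+1 = (0.8×0.2)/0.013689 = 11.6882 and s = 10.6882.
α = μs = 8.551, β = (1−μ)s = 2.138.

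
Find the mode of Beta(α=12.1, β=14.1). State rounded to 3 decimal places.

The density x^(α−1)(1−x)^(β−1) is maximised at (α−1)/(α+β−2) = 11.1/24.2 = 0.459.

0.459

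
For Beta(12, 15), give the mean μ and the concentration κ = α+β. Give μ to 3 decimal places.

κ = α+β = 12+15 = 27; μ = α/κ = 12/27 = 0.444.

μ = 0.444, κ = 27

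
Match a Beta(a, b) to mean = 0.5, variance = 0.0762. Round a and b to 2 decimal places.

Let s = a+b. The Beta variance is μ(1−μ)/(s+1).
So s+1 = μ(1−μ)/σ² = (0.5×0.5)/0.0762 = 0.25/0.0762 = 3.2808, giving s = 2.2808.
Then a = μs = 0.5×2.2808 = 1.14 and b = (1−μ)s = 0.5×2.2808 = 1.14.

a = 1.14, b = 1.14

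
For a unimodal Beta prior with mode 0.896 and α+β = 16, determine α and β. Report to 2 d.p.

Mode = (α−1)/(κ−2) with κ = α+β, so α−1 = 0.896·14 = 12.54.
α = 13.54; β = κ − α = 2.46.

α = 13.54, β = 2.46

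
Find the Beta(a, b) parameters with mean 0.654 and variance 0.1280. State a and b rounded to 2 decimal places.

By moment matching, a+b = μ(1−μ)/σ² − 1 = (0.654·0.346)/0.1280 − 1 = 1.7678 − 1 = 0.7678.
Since a/(a+b) = μ, a = 0.654·0.7678 = 0.50 and b = 0.346·0.7678 = 0.27.

a = 0.50, b = 0.27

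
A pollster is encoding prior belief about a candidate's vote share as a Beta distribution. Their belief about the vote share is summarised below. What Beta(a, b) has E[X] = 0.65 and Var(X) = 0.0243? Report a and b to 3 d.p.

a = 5.435, b = 2.927

Write ν = a+b; then a = μν and Var = μ(1−μ)/(ν+1).
ν = μ(1−μ)/Var − 1 = 0.2275/0.0243 − 1 = 8.3621.
a = 0.65·8.3621 = 5.435, b = 0.35·8.3621 = 2.927.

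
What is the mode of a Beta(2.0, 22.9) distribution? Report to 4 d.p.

With α,β > 1, mode = (α−1)/(α+β−2) = 1.0/22.9 = 0.0437.

0.0437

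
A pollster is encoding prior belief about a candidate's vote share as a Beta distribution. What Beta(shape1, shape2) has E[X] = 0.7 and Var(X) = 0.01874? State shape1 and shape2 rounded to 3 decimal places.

shape1 = 7.144, shape2 = 3.062

By moment matching, shape1+shape2 = μ(1−μ)/σ² − 1 = (0.7·0.3)/0.01874 − 1 = 11.2060 − 1 = 10.2060.
Since shape1/(shape1+shape2) = μ, shape1 = 0.7·10.2060 = 7.144 and shape2 = 0.3·10.2060 = 3.062.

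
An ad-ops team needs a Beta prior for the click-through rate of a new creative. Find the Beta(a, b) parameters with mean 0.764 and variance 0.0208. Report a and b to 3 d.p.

a = 5.859, b = 1.810

Write ν = a+b; then a = μν and Var = μ(1−μ)/(ν+1).
ν = μ(1−μ)/Var − 1 = 0.180304/0.0208 − 1 = 7.6685.
a = 0.764·7.6685 = 5.859, b = 0.236·7.6685 = 1.810.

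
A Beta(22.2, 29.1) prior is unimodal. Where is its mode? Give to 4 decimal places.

0.4300

The density x^(α−1)(1−x)^(β−1) is maximised at (α−1)/(α+β−2) = 21.2/49.3 = 0.4300.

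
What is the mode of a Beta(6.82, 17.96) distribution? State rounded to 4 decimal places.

0.2555

The density x^(α−1)(1−x)^(β−1) is maximised at (α−1)/(α+β−2) = 5.82/22.78 = 0.2555.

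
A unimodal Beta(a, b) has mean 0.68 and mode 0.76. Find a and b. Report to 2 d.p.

a = 4.42, b = 2.08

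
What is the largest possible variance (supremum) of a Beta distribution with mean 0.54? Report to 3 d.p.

0.248

For fixed mean μ the Beta variance is μ(1−μ)/(α+β+1), increasing as α+β decreases.
Its least upper bound (not attained) is μ(1−μ) = 0.54·0.46 = 0.248.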